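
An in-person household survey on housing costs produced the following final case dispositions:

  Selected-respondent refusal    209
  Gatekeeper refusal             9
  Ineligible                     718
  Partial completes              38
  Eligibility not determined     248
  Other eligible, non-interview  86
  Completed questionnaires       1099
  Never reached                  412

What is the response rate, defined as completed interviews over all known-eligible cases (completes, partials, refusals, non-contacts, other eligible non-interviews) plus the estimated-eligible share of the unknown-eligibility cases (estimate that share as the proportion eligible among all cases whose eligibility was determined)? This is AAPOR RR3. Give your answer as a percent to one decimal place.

Refusal or break-off = 9 + 209 = 218
Top = 1099
Eligible (known) = 1099 + 38 + 218 + 412 + 86 = 1853
e = 1853 / (1853 + 718) = 1853 / 2571 = 0.7207
Eligible share of unknowns = 0.7207 × 248 = 178.73
Denominator = 1853 + 178.73 = 2031.73
RR3 = 1099 / 2031.73 = 0.5409

54.1%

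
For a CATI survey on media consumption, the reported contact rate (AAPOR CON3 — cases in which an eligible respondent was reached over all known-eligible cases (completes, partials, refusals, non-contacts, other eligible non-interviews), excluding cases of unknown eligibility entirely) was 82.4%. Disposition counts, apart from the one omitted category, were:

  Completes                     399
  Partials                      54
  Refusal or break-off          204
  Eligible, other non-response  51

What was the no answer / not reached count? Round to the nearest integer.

151

Top: 399 + 54 + 204 + 51 = 708
CON3 = 708 / D = 0.824
D = 708 / 0.824 = 859.2
Remaining denominator categories sum to 708
no answer / not reached = 859.2 − 708 ≈ 151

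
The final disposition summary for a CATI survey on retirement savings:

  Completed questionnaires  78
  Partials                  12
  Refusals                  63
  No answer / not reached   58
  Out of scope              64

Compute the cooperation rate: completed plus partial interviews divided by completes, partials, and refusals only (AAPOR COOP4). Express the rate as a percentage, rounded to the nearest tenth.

Numerator: 78 + 12 = 90
Denom: 78 + 12 + 63 = 153
COOP4 = 90 / 153 = 0.5882

58.8%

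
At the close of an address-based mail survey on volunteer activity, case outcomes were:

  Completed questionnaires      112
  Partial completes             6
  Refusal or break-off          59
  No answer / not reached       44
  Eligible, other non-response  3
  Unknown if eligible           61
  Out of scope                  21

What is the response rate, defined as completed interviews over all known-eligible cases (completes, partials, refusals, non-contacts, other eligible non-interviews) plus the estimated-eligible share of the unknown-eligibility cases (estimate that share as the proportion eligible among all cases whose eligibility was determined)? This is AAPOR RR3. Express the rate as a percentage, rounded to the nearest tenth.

Num = 112
Known eligible = 112 + 6 + 59 + 44 + 3 = 224
e = 224 / (224 + 21) = 224 / 245 = 0.9143
e × U = 0.9143 × 61 = 55.77
Denominator = 224 + 55.77 = 279.77
RR3 = 112 / 279.77 = 0.4003

40.0%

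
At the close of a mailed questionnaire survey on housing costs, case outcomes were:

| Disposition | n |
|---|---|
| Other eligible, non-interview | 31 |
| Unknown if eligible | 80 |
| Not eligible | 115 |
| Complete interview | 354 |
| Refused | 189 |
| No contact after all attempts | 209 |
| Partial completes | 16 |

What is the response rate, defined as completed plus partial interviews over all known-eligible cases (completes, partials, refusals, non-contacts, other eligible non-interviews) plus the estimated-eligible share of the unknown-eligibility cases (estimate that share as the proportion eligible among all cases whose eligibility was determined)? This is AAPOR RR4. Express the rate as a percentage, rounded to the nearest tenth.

Top → 354 + 16 = 370
Eligible (known) → 354 + 16 + 189 + 209 + 31 = 799
e = 799 / (799 + 115) = 799 / 914 = 0.8742
Eligible share of unknowns → 0.8742 × 80 = 69.94
Base → 799 + 69.94 = 868.94
RR4 = 370 / 868.94 = 0.4258

42.6%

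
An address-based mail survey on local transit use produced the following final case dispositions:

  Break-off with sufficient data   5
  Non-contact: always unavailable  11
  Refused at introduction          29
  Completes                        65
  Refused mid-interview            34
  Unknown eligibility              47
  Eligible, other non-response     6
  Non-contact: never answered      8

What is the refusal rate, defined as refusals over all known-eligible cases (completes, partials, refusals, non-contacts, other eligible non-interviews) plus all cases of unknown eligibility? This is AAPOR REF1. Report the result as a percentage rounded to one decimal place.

Refusals = 29 + 34 = 63
No contact after all attempts = 8 + 11 = 19
Numerator: 63
Denom: 65 + 5 + 63 + 19 + 6 + 47 = 205
REF1 = 63 / 205 = 0.3073

30.7%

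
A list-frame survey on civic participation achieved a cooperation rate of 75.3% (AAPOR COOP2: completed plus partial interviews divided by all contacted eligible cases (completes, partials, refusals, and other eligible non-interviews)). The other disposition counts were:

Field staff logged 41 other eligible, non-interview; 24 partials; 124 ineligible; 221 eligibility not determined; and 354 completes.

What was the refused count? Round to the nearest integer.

83

Numerator = 354 + 24 = 378
COOP2 = 378 / D = 0.753
D = 378 / 0.753 = 502.0
Rest of base = 419
refused = 502.0 − 419 ≈ 83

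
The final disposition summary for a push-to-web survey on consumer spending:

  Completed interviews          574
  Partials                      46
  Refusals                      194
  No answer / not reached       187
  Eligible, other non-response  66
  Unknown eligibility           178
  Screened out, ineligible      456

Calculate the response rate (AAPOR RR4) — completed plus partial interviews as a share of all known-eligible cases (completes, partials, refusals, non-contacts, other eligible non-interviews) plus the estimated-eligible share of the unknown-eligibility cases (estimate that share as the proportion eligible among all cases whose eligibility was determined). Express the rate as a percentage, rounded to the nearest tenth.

52.0%

Num: 574 + 46 = 620
Determined eligible: 574 + 46 + 194 + 187 + 66 = 1067
e = 1067 / (1067 + 456) = 1067 / 1523 = 0.7006
Estimated eligible among unknowns: 0.7006 × 178 = 124.71
Denom: 1067 + 124.71 = 1191.71
RR4 = 620 / 1191.71 = 0.5203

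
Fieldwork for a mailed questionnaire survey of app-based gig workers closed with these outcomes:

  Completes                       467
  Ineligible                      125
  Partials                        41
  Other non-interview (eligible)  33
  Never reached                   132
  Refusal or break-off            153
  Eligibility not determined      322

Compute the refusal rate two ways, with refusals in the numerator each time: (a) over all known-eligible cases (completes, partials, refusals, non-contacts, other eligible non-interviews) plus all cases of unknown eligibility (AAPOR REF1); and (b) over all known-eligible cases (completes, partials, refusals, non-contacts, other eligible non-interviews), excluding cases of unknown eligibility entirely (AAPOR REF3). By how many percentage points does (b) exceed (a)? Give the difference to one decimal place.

Num → 153
Denom → 467 + 41 + 153 + 132 + 33 + 322 = 1148
REF1 = 153 / 1148 = 0.1333
Denom → 467 + 41 + 153 + 132 + 33 = 826
REF3 = 153 / 826 = 0.1852
Difference = 18.52 − 13.33 = 5.19 percentage points

5.2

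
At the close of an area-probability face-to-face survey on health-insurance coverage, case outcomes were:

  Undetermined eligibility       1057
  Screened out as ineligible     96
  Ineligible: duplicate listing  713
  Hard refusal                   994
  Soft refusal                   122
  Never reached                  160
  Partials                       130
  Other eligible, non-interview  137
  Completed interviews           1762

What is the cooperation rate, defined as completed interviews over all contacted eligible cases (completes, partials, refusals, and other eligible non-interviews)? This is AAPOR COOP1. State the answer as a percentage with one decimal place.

Refused = 994 + 122 = 1116
Screened out, ineligible = 96 + 713 = 809
Numerator = 1762
Denom = 1762 + 130 + 1116 + 137 = 3145
COOP1 = 1762 / 3145 = 0.5603

56.0%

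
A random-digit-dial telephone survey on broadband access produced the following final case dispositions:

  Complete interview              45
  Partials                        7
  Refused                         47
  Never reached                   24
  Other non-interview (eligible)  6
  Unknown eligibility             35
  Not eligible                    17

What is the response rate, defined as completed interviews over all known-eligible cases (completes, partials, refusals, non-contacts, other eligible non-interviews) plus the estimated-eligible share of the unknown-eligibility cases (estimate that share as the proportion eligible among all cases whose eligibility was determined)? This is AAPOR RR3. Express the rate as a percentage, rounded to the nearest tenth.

Top: 45
Known eligible: 45 + 7 + 47 + 24 + 6 = 129
e = 129 / (129 + 17) = 129 / 146 = 0.8836
Eligible share of unknowns: 0.8836 × 35 = 30.93
Denom: 129 + 30.93 = 159.93
RR3 = 45 / 159.93 = 0.2814

28.1%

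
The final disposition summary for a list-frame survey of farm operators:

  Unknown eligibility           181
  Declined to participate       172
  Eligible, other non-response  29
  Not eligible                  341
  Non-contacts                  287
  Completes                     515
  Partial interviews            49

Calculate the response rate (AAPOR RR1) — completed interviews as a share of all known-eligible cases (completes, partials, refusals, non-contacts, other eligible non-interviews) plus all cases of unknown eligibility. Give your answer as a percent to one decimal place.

Numerator = 515
Denominator = 515 + 49 + 172 + 287 + 29 + 181 = 1233
RR1 = 515 / 1233 = 0.4177

41.8%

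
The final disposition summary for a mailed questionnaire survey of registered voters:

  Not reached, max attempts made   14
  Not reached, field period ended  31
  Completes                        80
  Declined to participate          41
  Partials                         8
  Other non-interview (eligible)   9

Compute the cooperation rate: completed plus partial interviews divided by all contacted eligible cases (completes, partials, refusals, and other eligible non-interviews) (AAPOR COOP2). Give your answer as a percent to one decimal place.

63.8%

No contact after all attempts = 31 + 14 = 45
Top = 80 + 8 = 88
Base = 80 + 8 + 41 + 9 = 138
COOP2 = 88 / 138 = 0.6377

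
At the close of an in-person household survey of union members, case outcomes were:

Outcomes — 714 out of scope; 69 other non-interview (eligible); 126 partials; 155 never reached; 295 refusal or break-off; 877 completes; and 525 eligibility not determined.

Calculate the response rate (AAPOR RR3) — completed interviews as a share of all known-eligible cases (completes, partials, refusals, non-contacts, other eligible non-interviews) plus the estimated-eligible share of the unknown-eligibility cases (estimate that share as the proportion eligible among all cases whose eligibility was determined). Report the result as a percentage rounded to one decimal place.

46.7%

Numerator: 877
Eligible (known): 877 + 126 + 295 + 155 + 69 = 1522
e = 1522 / (1522 + 714) = 1522 / 2236 = 0.6807
e × U: 0.6807 × 525 = 357.37
Denominator: 1522 + 357.37 = 1879.37
RR3 = 877 / 1879.37 = 0.4666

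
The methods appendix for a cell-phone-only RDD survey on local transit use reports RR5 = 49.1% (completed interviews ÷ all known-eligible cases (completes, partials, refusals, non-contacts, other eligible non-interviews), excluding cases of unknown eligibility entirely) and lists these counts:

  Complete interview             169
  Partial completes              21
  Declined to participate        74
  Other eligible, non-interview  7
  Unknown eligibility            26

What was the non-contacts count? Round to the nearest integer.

73

RR5 = 169 / D = 0.491
D = 169 / 0.491 = 344.2
Rest of base = 271
non-contacts = 344.2 − 271 ≈ 73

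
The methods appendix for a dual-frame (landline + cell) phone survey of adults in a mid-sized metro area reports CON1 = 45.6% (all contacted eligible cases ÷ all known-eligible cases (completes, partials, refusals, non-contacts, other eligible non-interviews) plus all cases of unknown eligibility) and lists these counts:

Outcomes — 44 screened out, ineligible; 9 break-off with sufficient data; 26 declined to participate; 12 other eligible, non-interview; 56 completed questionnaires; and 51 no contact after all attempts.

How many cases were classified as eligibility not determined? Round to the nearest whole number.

72

Num = 56 + 9 + 26 + 12 = 103
CON1 = 103 / D = 0.456
D = 103 / 0.456 = 225.9
Remaining denominator categories sum to 154
eligibility not determined = 225.9 − 154 ≈ 72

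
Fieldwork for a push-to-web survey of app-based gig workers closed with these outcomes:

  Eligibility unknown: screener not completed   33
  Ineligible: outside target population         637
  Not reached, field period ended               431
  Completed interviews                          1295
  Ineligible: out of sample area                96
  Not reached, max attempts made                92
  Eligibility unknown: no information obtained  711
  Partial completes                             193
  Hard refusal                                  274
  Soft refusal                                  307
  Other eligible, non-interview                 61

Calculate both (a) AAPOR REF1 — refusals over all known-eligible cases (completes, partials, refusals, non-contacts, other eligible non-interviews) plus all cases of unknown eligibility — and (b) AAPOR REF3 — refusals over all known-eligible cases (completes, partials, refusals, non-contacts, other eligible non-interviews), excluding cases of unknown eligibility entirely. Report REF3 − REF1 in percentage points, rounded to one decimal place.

Refused = 274 + 307 = 581
No contact after all attempts = 431 + 92 = 523
Unknown eligibility = 33 + 711 = 744
Out of scope = 637 + 96 = 733
Numerator → 581
Base → 1295 + 193 + 581 + 523 + 61 + 744 = 3397
REF1 = 581 / 3397 = 0.1710
Base → 1295 + 193 + 581 + 523 + 61 = 2653
REF3 = 581 / 2653 = 0.2190
Difference = 21.90 − 17.10 = 4.80 percentage points

4.8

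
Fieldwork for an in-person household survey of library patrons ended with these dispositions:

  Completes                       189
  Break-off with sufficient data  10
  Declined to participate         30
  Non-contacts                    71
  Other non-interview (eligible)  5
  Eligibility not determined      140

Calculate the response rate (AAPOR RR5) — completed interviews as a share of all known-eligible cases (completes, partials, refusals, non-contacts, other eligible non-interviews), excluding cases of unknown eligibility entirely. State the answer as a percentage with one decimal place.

Numerator → 189
Denom → 189 + 10 + 30 + 71 + 5 = 305
RR5 = 189 / 305 = 0.6197

62.0%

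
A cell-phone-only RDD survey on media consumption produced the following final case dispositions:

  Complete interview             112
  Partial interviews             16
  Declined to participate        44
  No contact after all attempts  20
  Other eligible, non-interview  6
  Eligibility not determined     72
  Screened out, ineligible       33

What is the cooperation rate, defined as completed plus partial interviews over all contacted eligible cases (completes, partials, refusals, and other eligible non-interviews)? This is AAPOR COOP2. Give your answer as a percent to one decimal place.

Num → 112 + 16 = 128
Denominator → 112 + 16 + 44 + 6 = 178
COOP2 = 128 / 178 = 0.7191

71.9%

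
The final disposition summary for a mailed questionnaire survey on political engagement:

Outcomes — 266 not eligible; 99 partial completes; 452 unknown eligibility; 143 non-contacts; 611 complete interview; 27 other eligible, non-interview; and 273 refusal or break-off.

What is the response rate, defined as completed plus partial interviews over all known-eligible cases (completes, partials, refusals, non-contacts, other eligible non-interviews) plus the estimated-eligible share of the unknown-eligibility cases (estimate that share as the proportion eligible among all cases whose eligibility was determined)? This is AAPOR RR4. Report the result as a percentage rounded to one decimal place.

Num = 611 + 99 = 710
Eligible (known) = 611 + 99 + 273 + 143 + 27 = 1153
e = 1153 / (1153 + 266) = 1153 / 1419 = 0.8125
Estimated eligible among unknowns = 0.8125 × 452 = 367.25
Denom = 1153 + 367.25 = 1520.25
RR4 = 710 / 1520.25 = 0.4670

46.7%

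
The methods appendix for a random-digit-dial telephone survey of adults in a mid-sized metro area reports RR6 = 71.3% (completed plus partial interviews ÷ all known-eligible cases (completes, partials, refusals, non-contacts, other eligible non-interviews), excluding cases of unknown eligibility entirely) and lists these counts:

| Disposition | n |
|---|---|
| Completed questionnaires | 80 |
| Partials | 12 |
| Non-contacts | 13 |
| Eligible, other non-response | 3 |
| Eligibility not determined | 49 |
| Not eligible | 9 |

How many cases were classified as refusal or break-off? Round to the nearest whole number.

Top → 80 + 12 = 92
RR6 = 92 / D = 0.713
D = 92 / 0.713 = 129.0
Rest of base = 108
refusal or break-off = 129.0 − 108 ≈ 21

21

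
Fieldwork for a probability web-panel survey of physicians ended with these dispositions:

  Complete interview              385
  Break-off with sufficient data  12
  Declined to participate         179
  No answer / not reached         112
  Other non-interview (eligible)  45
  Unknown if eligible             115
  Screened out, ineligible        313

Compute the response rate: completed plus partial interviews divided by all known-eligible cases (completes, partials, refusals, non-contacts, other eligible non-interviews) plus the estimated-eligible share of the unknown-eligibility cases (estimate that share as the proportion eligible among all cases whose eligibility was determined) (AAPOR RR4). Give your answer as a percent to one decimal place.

Num: 385 + 12 = 397
Eligible (known): 385 + 12 + 179 + 112 + 45 = 733
e = 733 / (733 + 313) = 733 / 1046 = 0.7008
e × U: 0.7008 × 115 = 80.59
Base: 733 + 80.59 = 813.59
RR4 = 397 / 813.59 = 0.4880

48.8%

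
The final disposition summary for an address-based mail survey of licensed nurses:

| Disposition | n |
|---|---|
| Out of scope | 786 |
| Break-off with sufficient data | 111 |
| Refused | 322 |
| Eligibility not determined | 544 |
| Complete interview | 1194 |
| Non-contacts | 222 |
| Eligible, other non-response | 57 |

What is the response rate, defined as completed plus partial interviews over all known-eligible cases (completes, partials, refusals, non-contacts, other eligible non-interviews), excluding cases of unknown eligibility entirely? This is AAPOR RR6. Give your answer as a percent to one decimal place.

Top: 1194 + 111 = 1305
Base: 1194 + 111 + 322 + 222 + 57 = 1906
RR6 = 1305 / 1906 = 0.6847

68.5%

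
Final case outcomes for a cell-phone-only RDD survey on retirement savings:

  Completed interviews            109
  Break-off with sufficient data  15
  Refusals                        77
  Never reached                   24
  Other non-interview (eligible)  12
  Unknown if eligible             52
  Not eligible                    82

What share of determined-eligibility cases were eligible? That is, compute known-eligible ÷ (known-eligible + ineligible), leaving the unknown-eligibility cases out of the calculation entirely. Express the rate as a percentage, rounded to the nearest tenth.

Known eligible → 109 + 15 + 77 + 24 + 12 = 237
e = 237 / (237 + 82) = 237 / 319 = 0.7429

74.3%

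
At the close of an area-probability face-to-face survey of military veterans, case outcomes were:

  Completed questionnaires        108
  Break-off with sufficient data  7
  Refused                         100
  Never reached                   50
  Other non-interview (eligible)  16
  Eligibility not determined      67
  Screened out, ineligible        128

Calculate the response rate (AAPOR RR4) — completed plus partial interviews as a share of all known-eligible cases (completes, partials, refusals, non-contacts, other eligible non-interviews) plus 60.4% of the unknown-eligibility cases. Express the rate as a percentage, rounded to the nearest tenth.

Numerator: 108 + 7 = 115
Determined eligible: 108 + 7 + 100 + 50 + 16 = 281
Estimated eligible among unknowns: 0.6040 × 67 = 40.47
Base: 281 + 40.47 = 321.47
RR4 = 115 / 321.47 = 0.3577

35.8%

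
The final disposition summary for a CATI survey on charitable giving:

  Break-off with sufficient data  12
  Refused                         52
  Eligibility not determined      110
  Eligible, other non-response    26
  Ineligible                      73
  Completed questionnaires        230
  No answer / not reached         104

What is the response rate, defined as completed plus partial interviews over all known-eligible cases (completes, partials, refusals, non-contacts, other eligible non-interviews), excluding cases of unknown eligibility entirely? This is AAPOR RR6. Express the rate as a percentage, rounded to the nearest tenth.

57.1%

Top: 230 + 12 = 242
Base: 230 + 12 + 52 + 104 + 26 = 424
RR6 = 242 / 424 = 0.5708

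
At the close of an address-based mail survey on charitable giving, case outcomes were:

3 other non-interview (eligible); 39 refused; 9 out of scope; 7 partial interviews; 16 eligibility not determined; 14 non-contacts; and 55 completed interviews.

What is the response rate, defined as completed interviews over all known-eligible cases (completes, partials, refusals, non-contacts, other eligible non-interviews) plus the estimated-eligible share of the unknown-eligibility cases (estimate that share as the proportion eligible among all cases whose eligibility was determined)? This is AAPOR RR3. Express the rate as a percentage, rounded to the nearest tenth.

41.4%

Numerator → 55
Eligible (known) → 55 + 7 + 39 + 14 + 3 = 118
e = 118 / (118 + 9) = 118 / 127 = 0.9291
Eligible share of unknowns → 0.9291 × 16 = 14.87
Denominator → 118 + 14.87 = 132.87
RR3 = 55 / 132.87 = 0.4139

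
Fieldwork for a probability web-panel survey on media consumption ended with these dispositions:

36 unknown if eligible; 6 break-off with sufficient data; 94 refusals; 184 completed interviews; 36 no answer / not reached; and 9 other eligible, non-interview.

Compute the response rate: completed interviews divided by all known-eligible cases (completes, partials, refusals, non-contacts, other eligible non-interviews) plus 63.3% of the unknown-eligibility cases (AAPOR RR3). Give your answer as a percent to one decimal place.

52.3%

Numerator → 184
Determined eligible → 184 + 6 + 94 + 36 + 9 = 329
Estimated eligible among unknowns → 0.6330 × 36 = 22.79
Base → 329 + 22.79 = 351.79
RR3 = 184 / 351.79 = 0.5230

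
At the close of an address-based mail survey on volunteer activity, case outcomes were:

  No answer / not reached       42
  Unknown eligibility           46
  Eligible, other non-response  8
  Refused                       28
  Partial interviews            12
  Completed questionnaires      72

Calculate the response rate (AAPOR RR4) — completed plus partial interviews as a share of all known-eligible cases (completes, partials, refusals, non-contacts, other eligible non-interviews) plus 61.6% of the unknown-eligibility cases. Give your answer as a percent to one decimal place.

Top: 72 + 12 = 84
Eligible (known): 72 + 12 + 28 + 42 + 8 = 162
Eligible share of unknowns: 0.6160 × 46 = 28.34
Base: 162 + 28.34 = 190.34
RR4 = 84 / 190.34 = 0.4413

44.1%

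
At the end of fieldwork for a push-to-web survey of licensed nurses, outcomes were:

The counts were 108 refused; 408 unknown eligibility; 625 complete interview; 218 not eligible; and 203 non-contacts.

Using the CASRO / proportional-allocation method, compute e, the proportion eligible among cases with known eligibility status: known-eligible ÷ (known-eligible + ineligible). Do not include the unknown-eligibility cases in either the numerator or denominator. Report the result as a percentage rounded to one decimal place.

Eligible (known): 625 + 108 + 203 = 936
e = 936 / (936 + 218) = 936 / 1154 = 0.8111

81.1%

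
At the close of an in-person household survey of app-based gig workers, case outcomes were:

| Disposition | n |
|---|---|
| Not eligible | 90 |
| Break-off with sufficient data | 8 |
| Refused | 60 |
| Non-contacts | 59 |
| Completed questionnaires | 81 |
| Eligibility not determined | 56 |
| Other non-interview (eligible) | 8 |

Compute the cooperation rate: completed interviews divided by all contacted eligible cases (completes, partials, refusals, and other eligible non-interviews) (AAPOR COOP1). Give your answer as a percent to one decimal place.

Num: 81
Denom: 81 + 8 + 60 + 8 = 157
COOP1 = 81 / 157 = 0.5159

51.6%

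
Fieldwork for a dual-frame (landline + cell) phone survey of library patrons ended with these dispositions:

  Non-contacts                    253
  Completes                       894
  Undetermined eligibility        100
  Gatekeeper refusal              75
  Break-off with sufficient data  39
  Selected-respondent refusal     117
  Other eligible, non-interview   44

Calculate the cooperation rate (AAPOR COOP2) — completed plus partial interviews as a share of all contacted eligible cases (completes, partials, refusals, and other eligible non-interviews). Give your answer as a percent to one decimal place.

79.8%

Declined to participate = 75 + 117 = 192
Num = 894 + 39 = 933
Denominator = 894 + 39 + 192 + 44 = 1169
COOP2 = 933 / 1169 = 0.7981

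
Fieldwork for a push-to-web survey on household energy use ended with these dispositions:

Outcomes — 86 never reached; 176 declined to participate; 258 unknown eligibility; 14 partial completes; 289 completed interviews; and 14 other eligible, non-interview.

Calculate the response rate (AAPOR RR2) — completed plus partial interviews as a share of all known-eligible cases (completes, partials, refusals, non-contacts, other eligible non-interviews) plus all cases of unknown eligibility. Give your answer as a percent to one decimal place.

36.2%

Top → 289 + 14 = 303
Base → 289 + 14 + 176 + 86 + 14 + 258 = 837
RR2 = 303 / 837 = 0.3620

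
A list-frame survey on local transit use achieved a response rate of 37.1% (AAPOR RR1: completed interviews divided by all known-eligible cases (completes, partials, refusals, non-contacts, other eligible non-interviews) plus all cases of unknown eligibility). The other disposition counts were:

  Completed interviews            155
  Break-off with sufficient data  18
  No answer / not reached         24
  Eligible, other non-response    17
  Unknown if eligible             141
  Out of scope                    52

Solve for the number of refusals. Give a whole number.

63

RR1 = 155 / D = 0.371
D = 155 / 0.371 = 417.8
Remaining denominator categories sum to 355
refusals = 417.8 − 355 ≈ 63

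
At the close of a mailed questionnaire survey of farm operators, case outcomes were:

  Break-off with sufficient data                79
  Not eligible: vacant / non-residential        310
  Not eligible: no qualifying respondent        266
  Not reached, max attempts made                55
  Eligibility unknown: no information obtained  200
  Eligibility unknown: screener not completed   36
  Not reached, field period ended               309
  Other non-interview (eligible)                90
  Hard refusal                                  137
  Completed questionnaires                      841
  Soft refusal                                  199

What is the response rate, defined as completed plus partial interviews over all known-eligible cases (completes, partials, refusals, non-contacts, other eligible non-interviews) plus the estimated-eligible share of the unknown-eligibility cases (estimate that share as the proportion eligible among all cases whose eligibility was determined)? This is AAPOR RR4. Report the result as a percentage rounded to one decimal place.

48.8%

Declined to participate = 137 + 199 = 336
Never reached = 309 + 55 = 364
Unknown eligibility = 36 + 200 = 236
Out of scope = 266 + 310 = 576
Numerator: 841 + 79 = 920
Eligible (known): 841 + 79 + 336 + 364 + 90 = 1710
e = 1710 / (1710 + 576) = 1710 / 2286 = 0.7480
e × U: 0.7480 × 236 = 176.53
Base: 1710 + 176.53 = 1886.53
RR4 = 920 / 1886.53 = 0.4877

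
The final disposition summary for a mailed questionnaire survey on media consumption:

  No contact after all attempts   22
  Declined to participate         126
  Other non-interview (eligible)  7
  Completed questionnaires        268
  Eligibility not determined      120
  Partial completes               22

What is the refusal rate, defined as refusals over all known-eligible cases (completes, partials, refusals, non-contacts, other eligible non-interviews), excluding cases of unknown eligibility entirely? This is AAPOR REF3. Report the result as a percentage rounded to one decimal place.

28.3%

Top → 126
Denom → 268 + 22 + 126 + 22 + 7 = 445
REF3 = 126 / 445 = 0.2831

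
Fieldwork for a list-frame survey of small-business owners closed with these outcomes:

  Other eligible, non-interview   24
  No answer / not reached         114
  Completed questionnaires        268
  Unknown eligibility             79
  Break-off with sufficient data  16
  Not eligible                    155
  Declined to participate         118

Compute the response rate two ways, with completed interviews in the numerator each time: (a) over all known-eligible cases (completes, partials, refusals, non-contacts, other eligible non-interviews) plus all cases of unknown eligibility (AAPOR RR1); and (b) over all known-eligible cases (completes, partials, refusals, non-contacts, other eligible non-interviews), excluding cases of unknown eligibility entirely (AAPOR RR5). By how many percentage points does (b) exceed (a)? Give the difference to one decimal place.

Num: 268
Base: 268 + 16 + 118 + 114 + 24 + 79 = 619
RR1 = 268 / 619 = 0.4330
Base: 268 + 16 + 118 + 114 + 24 = 540
RR5 = 268 / 540 = 0.4963
Difference = 49.63 − 43.30 = 6.33 percentage points

6.3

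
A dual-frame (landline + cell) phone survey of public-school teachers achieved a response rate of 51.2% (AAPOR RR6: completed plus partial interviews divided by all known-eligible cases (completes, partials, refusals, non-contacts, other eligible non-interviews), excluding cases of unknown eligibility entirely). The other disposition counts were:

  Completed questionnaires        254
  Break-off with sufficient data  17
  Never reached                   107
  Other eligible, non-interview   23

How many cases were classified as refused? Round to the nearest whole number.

Numerator: 254 + 17 = 271
RR6 = 271 / D = 0.512
D = 271 / 0.512 = 529.3
Rest of base = 401
refused = 529.3 − 401 ≈ 128

128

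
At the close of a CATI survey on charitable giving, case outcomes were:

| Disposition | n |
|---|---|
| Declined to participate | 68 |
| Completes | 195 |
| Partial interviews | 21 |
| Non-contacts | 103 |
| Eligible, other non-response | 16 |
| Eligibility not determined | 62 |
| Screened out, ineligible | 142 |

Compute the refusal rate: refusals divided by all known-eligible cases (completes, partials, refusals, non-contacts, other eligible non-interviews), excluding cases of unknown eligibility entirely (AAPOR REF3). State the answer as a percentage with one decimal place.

Num: 68
Denominator: 195 + 21 + 68 + 103 + 16 = 403
REF3 = 68 / 403 = 0.1687

16.9%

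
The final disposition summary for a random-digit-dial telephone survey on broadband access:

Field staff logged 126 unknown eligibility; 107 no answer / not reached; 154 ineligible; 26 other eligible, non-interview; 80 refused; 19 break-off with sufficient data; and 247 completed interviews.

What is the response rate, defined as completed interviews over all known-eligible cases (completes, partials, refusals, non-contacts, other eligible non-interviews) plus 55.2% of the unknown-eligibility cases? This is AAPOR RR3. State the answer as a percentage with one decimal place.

45.0%

Top: 247
Known eligible: 247 + 19 + 80 + 107 + 26 = 479
e × U: 0.5520 × 126 = 69.55
Denominator: 479 + 69.55 = 548.55
RR3 = 247 / 548.55 = 0.4503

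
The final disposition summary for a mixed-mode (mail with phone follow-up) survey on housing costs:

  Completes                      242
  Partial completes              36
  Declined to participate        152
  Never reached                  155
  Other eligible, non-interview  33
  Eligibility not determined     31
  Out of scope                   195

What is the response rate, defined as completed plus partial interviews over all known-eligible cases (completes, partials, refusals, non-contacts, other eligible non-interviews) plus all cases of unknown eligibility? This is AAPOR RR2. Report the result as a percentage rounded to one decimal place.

Numerator: 242 + 36 = 278
Denominator: 242 + 36 + 152 + 155 + 33 + 31 = 649
RR2 = 278 / 649 = 0.4284

42.8%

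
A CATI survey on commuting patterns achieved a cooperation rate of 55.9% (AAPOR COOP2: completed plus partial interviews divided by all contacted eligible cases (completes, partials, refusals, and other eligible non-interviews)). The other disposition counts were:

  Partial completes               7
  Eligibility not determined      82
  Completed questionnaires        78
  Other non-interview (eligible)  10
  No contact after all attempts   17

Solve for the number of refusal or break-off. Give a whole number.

57

Num: 78 + 7 = 85
COOP2 = 85 / D = 0.559
D = 85 / 0.559 = 152.1
Other denominator terms total 95
refusal or break-off = 152.1 − 95 ≈ 57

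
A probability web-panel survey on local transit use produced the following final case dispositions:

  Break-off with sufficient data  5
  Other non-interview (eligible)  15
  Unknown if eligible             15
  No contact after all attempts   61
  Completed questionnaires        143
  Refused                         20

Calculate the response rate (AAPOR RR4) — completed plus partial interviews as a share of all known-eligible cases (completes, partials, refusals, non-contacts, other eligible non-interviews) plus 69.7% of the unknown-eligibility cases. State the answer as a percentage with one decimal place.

58.2%

Numerator = 143 + 5 = 148
Known eligible = 143 + 5 + 20 + 61 + 15 = 244
Eligible share of unknowns = 0.6970 × 15 = 10.46
Base = 244 + 10.46 = 254.46
RR4 = 148 / 254.46 = 0.5816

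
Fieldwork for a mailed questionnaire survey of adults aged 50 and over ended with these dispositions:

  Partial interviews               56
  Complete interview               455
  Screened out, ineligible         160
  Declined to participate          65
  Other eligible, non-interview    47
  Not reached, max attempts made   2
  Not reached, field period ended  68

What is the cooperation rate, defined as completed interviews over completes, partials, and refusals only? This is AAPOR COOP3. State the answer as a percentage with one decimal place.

79.0%

Never reached = 68 + 2 = 70
Num → 455
Base → 455 + 56 + 65 = 576
COOP3 = 455 / 576 = 0.7899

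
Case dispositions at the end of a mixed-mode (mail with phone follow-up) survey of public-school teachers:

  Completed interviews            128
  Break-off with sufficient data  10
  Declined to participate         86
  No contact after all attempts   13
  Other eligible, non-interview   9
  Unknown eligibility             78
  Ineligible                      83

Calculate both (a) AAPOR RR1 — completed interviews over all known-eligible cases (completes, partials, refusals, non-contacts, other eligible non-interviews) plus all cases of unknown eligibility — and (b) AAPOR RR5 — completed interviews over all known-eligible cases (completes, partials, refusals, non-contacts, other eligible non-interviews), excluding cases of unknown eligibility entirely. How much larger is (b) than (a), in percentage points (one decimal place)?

12.5

Top → 128
Base → 128 + 10 + 86 + 13 + 9 + 78 = 324
RR1 = 128 / 324 = 0.3951
Base → 128 + 10 + 86 + 13 + 9 = 246
RR5 = 128 / 246 = 0.5203
Difference = 52.03 − 39.51 = 12.52 percentage points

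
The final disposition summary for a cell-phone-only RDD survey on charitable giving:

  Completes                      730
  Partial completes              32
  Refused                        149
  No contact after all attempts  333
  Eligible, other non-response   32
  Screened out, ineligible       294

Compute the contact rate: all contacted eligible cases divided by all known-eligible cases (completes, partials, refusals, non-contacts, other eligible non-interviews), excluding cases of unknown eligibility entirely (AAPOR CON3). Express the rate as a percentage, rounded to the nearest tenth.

Top = 730 + 32 + 149 + 32 = 943
Denom = 730 + 32 + 149 + 333 + 32 = 1276
CON3 = 943 / 1276 = 0.7390

73.9%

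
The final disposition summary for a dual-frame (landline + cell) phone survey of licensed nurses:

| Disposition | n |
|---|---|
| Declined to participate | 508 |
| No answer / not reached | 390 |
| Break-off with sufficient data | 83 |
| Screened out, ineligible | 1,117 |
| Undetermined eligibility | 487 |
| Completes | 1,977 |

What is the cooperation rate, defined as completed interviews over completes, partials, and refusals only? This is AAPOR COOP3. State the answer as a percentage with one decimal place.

Top = 1977
Base = 1977 + 83 + 508 = 2568
COOP3 = 1977 / 2568 = 0.7699

77.0%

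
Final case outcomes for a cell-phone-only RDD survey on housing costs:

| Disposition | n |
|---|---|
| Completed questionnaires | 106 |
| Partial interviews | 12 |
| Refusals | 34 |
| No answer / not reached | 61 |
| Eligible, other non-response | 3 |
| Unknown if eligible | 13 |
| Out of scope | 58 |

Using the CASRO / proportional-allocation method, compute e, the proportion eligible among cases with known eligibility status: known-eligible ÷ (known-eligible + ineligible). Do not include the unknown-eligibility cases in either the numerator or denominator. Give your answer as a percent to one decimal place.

78.8%

Known eligible → 106 + 12 + 34 + 61 + 3 = 216
e = 216 / (216 + 58) = 216 / 274 = 0.7883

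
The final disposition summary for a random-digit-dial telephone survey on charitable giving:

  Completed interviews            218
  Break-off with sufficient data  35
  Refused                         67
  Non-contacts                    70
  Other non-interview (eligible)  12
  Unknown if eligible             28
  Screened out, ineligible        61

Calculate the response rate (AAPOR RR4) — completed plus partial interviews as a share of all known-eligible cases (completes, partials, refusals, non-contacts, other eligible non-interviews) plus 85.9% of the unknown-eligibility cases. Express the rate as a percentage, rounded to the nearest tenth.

Top = 218 + 35 = 253
Known eligible = 218 + 35 + 67 + 70 + 12 = 402
e × U = 0.8590 × 28 = 24.05
Denom = 402 + 24.05 = 426.05
RR4 = 253 / 426.05 = 0.5938

59.4%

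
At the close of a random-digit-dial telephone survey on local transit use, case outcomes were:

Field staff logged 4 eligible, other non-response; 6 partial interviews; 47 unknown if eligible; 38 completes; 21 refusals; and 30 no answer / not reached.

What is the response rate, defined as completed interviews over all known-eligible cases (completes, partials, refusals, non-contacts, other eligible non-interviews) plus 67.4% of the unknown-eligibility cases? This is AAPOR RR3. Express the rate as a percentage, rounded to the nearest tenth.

Numerator → 38
Determined eligible → 38 + 6 + 21 + 30 + 4 = 99
Eligible share of unknowns → 0.6740 × 47 = 31.68
Denominator → 99 + 31.68 = 130.68
RR3 = 38 / 130.68 = 0.2908

29.1%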